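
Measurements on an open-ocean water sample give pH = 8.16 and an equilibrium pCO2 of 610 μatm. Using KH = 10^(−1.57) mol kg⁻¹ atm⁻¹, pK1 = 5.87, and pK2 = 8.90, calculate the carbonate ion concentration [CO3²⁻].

[CO3²⁻] = 0.583 mmol/kg

[CO2*] = KH · pCO2 = 10^(−1.57) × 610×10^-6 = 1.642×10^-5 mol/kg
α₀ = 1/(1 + K1/[H⁺] + K1K2/[H⁺]²) = 1/(1 + 10^+2.29 + 10^+1.55) = 0.004320
DIC = [CO2*]/α₀ = 1.642×10^-5 / 0.004320 = 3.800 mmol/kg
[CO3²⁻] = α₂·DIC; α₂ = 0.1533, so [CO3²⁻] = 0.1533 × 3.800 = 0.583 mmol/kg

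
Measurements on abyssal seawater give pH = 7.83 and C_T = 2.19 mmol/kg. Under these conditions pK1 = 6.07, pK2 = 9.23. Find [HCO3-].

α₁ = 1 / (1 + [H⁺]/K1 + K2/[H⁺]) = 1 / (1 + 10^-1.76 + 10^-1.40)
   = 1 / (1 + 0.017378 + 0.039811) = 1/1.0572 = 0.9459
[HCO3⁻] = α₁ × DIC = 0.9459 × 2.19 = 2.07 mmol/kg

[HCO3⁻] = 2.07 mmol/kg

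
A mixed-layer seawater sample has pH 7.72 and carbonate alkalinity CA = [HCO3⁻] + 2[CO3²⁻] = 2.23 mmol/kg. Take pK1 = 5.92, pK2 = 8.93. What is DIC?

CA = [HCO3⁻] + 2[CO3²⁻] = (α₁ + 2α₂)·DIC
At pH 7.72: [H⁺]/K1 = 10^-1.80 = 0.015849, K2/[H⁺] = 10^-1.21 = 0.061660
α₁ = 1/(1 + 0.015849 + 0.061660) = 1/1.0775 = 0.9281; α₂ = α₁·K2/[H⁺] = 0.05722
α₁ + 2α₂ = 1.0425
DIC = CA / (α₁ + 2α₂) = 2.23 / 1.0425 = 2.14 mmol/kg

DIC = 2.14 mmol/kg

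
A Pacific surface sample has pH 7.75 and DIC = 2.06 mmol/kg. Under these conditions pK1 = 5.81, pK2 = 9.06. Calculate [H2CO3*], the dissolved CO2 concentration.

[CO2*] = 0.0223 mmol/kg

α₀ = 1 / (1 + K1/[H⁺] + K1K2/[H⁺]²) = 1 / (1 + 10^+1.94 + 10^+0.63)
   = 1 / (1 + 87.096 + 4.2658) = 1/92.362 = 0.01083
[CO2*] = α₀ × DIC = 0.01083 × 2.06 = 0.0223 mmol/kg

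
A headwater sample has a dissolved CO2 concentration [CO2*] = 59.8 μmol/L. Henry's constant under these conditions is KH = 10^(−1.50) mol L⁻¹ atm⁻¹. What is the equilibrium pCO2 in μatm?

KH = 10^(−1.50) = 3.162×10^-2 mol L⁻¹ atm⁻¹
pCO2 = [CO2*]/KH = 59.8×10^-6 / 3.162×10^-2 = 1.89×10^-3 atm = 1890 μatm

pCO2 = 1890 μatm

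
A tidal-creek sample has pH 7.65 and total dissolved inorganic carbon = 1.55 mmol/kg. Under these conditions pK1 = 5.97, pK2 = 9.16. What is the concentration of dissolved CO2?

[CO2*] = 0.0308 mmol/kg

α₀ = 1 / (1 + K1/[H⁺] + K1K2/[H⁺]²) = 1 / (1 + 10^+1.68 + 10^+0.17)
   = 1 / (1 + 47.863 + 1.4791) = 1/50.342 = 0.01986
[CO2*] = α₀ × DIC = 0.01986 × 1.55 = 0.0308 mmol/kg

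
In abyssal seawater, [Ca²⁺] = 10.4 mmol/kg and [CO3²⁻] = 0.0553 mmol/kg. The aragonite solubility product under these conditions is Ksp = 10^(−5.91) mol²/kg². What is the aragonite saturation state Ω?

Ω = 0.467

Ksp = 10^(−5.91) = 1.230×10^-6
Ω = [Ca²⁺][CO3²⁻]/Ksp = (10.4×10^-3)(0.0553×10^-3) / 1.230×10^-6 = 0.467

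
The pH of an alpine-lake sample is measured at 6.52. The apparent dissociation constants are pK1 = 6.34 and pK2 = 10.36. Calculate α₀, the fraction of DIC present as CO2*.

α₀ = 0.398

α₀ = 1 / (1 + K1/[H⁺] + K1K2/[H⁺]²) = 1 / (1 + 10^+0.18 + 10^-3.66)
   = 1 / (1 + 1.5136 + 0.00021878) = 1/2.5138 = 0.3978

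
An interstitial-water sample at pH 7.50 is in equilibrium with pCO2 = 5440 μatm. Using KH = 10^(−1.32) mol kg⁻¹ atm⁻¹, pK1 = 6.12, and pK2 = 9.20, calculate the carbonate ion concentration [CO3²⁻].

[CO2*] = KH · pCO2 = 10^(−1.32) × 5440×10^-6 = 2.604×10^-4 mol/kg
α₀ = 1/(1 + K1/[H⁺] + K1K2/[H⁺]²) = 1/(1 + 10^+1.38 + 10^-0.32) = 0.03927
DIC = [CO2*]/α₀ = 2.604×10^-4 / 0.03927 = 6.631 mmol/kg
[CO3²⁻] = α₂·DIC; α₂ = 0.01879, so [CO3²⁻] = 0.01879 × 6.631 = 0.125 mmol/kg

[CO3²⁻] = 0.125 mmol/kg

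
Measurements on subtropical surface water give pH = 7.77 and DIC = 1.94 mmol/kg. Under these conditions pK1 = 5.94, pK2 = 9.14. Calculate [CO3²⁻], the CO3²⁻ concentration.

α₂ = 1 / (1 + [H⁺]/K2 + [H⁺]²/(K1K2)) = 1 / (1 + 10^+1.37 + 10^-0.46)
   = 1 / (1 + 23.442 + 0.34674) = 1/24.789 = 0.04034
[CO3²⁻] = α₂ × DIC = 0.04034 × 1.94 = 0.0783 mmol/kg

[CO3²⁻] = 0.0783 mmol/kg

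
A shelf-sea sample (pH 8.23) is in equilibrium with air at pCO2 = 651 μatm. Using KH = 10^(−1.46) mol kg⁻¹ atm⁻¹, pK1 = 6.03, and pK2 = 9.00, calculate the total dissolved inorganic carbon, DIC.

[CO2*] = KH · pCO2 = 10^(−1.46) × 651×10^-6 = 2.257×10^-5 mol/kg
α₀ = 1/(1 + K1/[H⁺] + K1K2/[H⁺]²) = 1/(1 + 10^+2.20 + 10^+1.43) = 0.005365
DIC = [CO2*]/α₀ = 2.257×10^-5 / 0.005365 = 4.21 mmol/kg

DIC = 4.21 mmol/kg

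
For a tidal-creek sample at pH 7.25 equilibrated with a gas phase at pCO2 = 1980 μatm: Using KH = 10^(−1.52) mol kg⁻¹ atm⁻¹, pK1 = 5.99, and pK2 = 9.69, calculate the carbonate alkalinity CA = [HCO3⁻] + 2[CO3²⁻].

CA = 1.10 mmol/kg

[CO2*] = KH · pCO2 = 10^(−1.52) × 1980×10^-6 = 5.980×10^-5 mol/kg
α₀ = 1/(1 + K1/[H⁺] + K1K2/[H⁺]²) = 1/(1 + 10^+1.26 + 10^-1.18) = 0.05191
DIC = [CO2*]/α₀ = 5.980×10^-5 / 0.05191 = 1.152 mmol/kg
CA = (α₁ + 2α₂)·DIC = (0.9447 + 2×0.003430) × 1.152 = 1.10 mmol/kg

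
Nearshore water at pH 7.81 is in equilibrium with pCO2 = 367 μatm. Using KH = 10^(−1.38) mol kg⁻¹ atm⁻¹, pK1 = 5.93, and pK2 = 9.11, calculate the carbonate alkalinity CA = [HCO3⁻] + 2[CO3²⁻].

CA = 1.28 mmol/kg

[CO2*] = KH · pCO2 = 10^(−1.38) × 367×10^-6 = 1.530×10^-5 mol/kg
α₀ = 1/(1 + K1/[H⁺] + K1K2/[H⁺]²) = 1/(1 + 10^+1.88 + 10^+0.58) = 0.01240
DIC = [CO2*]/α₀ = 1.530×10^-5 / 0.01240 = 1.234 mmol/kg
CA = (α₁ + 2α₂)·DIC = (0.9405 + 2×0.04714) × 1.234 = 1.28 mmol/kg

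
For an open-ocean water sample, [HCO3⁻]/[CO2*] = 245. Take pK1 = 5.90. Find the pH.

From K1 = [H⁺][HCO3⁻]/[CO2*]:  pH = pK1 + log₁₀([HCO3⁻]/[CO2*])
log₁₀(245) = +2.389
pH = 5.90 + (+2.389) = 8.29

pH = 8.29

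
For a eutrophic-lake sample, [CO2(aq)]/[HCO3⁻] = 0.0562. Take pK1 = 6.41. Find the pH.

From K1 = [H⁺][HCO3⁻]/[CO2(aq)]:  pH = pK1 − log₁₀([CO2(aq)]/[HCO3⁻])
log₁₀(0.0562) = -1.250
pH = 6.41 − (-1.250) = 7.66

pH = 7.66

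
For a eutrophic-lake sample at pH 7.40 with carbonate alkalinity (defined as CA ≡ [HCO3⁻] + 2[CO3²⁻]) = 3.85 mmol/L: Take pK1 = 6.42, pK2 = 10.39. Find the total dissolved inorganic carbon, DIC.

CA = [HCO3⁻] + 2[CO3²⁻] = (α₁ + 2α₂)·DIC
At pH 7.40: [H⁺]/K1 = 10^-0.98 = 0.10471, K2/[H⁺] = 10^-2.99 = 0.0010233
α₁ = 1/(1 + 0.10471 + 0.0010233) = 1/1.1057 = 0.9044; α₂ = α₁·K2/[H⁺] = 0.0009254
α₁ + 2α₂ = 0.9062
DIC = CA / (α₁ + 2α₂) = 3.85 / 0.9062 = 4.25 mmol/L

DIC = 4.25 mmol/L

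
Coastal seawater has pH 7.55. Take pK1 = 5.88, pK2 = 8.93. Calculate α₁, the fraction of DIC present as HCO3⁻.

α₁ = 1 / (1 + [H⁺]/K1 + K2/[H⁺]) = 1 / (1 + 10^-1.67 + 10^-1.38)
   = 1 / (1 + 0.021380 + 0.041687) = 1/1.0631 = 0.9407

α₁ = 0.941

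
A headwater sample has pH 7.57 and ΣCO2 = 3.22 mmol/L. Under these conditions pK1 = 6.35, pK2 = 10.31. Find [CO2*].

[CO2*] = 0.183 mmol/L

α₀ = 1 / (1 + K1/[H⁺] + K1K2/[H⁺]²) = 1 / (1 + 10^+1.22 + 10^-1.52)
   = 1 / (1 + 16.596 + 0.030200) = 1/17.626 = 0.05673
[CO2*] = α₀ × DIC = 0.05673 × 3.22 = 0.183 mmol/L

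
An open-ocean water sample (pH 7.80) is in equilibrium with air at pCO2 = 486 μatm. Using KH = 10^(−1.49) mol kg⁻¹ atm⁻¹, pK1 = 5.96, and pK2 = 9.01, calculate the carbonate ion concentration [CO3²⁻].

[CO3²⁻] = 0.0671 mmol/kg

[CO2*] = KH · pCO2 = 10^(−1.49) × 486×10^-6 = 1.573×10^-5 mol/kg
α₀ = 1/(1 + K1/[H⁺] + K1K2/[H⁺]²) = 1/(1 + 10^+1.84 + 10^+0.63) = 0.01343
DIC = [CO2*]/α₀ = 1.573×10^-5 / 0.01343 = 1.171 mmol/kg
[CO3²⁻] = α₂·DIC; α₂ = 0.05730, so [CO3²⁻] = 0.05730 × 1.171 = 0.0671 mmol/kg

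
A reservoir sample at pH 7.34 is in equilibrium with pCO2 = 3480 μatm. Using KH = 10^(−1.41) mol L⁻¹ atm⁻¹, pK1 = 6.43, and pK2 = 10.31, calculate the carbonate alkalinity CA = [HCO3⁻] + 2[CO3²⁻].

CA = 1.10 mmol/L

[CO2*] = KH · pCO2 = 10^(−1.41) × 3480×10^-6 = 1.354×10^-4 mol/L
α₀ = 1/(1 + K1/[H⁺] + K1K2/[H⁺]²) = 1/(1 + 10^+0.91 + 10^-2.06) = 0.1094
DIC = [CO2*]/α₀ = 1.354×10^-4 / 0.1094 = 1.237 mmol/L
CA = (α₁ + 2α₂)·DIC = (0.8896 + 2×0.0009532) × 1.237 = 1.10 mmol/L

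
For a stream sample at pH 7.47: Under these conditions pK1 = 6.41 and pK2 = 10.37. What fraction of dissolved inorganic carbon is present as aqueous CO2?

α₀ = 0.0800

α₀ = 1 / (1 + K1/[H⁺] + K1K2/[H⁺]²) = 1 / (1 + 10^+1.06 + 10^-1.84)
   = 1 / (1 + 11.482 + 0.014454) = 1/12.496 = 0.08003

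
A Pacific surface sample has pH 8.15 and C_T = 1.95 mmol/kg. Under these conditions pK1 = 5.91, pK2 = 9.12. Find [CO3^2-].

α₂ = 1 / (1 + [H⁺]/K2 + [H⁺]²/(K1K2)) = 1 / (1 + 10^+0.97 + 10^-1.27)
   = 1 / (1 + 9.3325 + 0.053703) = 1/10.386 = 0.09628
[CO3²⁻] = α₂ × DIC = 0.09628 × 1.95 = 0.188 mmol/kg

[CO3²⁻] = 0.188 mmol/kg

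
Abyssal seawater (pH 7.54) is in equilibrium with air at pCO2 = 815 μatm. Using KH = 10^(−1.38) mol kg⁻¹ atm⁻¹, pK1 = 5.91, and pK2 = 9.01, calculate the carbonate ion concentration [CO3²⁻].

[CO2*] = KH · pCO2 = 10^(−1.38) × 815×10^-6 = 3.397×10^-5 mol/kg
α₀ = 1/(1 + K1/[H⁺] + K1K2/[H⁺]²) = 1/(1 + 10^+1.63 + 10^+0.16) = 0.02217
DIC = [CO2*]/α₀ = 3.397×10^-5 / 0.02217 = 1.532 mmol/kg
[CO3²⁻] = α₂·DIC; α₂ = 0.03205, so [CO3²⁻] = 0.03205 × 1.532 = 0.0491 mmol/kg

[CO3²⁻] = 0.0491 mmol/kg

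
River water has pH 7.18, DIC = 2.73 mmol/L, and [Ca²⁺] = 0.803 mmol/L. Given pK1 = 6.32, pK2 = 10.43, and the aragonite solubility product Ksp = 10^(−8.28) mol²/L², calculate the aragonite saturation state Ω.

α₂ = 1 / (1 + [H⁺]/K2 + [H⁺]²/(K1K2)) = 1 / (1 + 10^+3.25 + 10^+2.39)
   = 1 / (1 + 1778.3 + 245.47) = 1/2024.8 = 0.0004939
[CO3²⁻] = α₂ × DIC = 0.0004939 × 2.73 = 0.001348 mmol/L = 1.348 μmol/L
Ksp = 10^(−8.28) = 5.248×10^-9
Ω = [Ca²⁺][CO3²⁻]/Ksp = (0.803×10^-3)(1.348×10^-6) / 5.248×10^-9 = 0.206

Ω = 0.206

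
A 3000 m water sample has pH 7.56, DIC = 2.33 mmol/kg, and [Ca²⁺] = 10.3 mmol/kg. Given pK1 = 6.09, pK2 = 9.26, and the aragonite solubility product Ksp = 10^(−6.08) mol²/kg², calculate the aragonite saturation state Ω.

α₂ = 1 / (1 + [H⁺]/K2 + [H⁺]²/(K1K2)) = 1 / (1 + 10^+1.70 + 10^+0.23)
   = 1 / (1 + 50.119 + 1.6982) = 1/52.817 = 0.01893
[CO3²⁻] = α₂ × DIC = 0.01893 × 2.33 = 0.04411 mmol/kg
Ksp = 10^(−6.08) = 8.318×10^-7
Ω = [Ca²⁺][CO3²⁻]/Ksp = (10.3×10^-3)(4.411×10^-5) / 8.318×10^-7 = 0.546

Ω = 0.546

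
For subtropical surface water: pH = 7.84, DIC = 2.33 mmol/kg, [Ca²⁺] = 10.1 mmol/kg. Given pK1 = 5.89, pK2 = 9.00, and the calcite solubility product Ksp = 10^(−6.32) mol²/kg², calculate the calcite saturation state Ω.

Ω = 3.15

α₂ = 1 / (1 + [H⁺]/K2 + [H⁺]²/(K1K2)) = 1 / (1 + 10^+1.16 + 10^-0.79)
   = 1 / (1 + 14.454 + 0.16218) = 1/15.617 = 0.06403
[CO3²⁻] = α₂ × DIC = 0.06403 × 2.33 = 0.1492 mmol/kg
Ksp = 10^(−6.32) = 4.786×10^-7
Ω = [Ca²⁺][CO3²⁻]/Ksp = (10.1×10^-3)(1.492×10^-4) / 4.786×10^-7 = 3.15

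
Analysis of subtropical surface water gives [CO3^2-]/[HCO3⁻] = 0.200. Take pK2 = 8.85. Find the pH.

From K2 = [H⁺][CO3^2-]/[HCO3⁻]:  pH = pK2 + log₁₀([CO3^2-]/[HCO3⁻])
log₁₀(0.200) = -0.699
pH = 8.85 + (-0.699) = 8.15

pH = 8.15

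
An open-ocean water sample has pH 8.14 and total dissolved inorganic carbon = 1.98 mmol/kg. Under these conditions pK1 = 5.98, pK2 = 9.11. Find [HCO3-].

[HCO3⁻] = 1.78 mmol/kg

α₁ = 1 / (1 + [H⁺]/K1 + K2/[H⁺]) = 1 / (1 + 10^-2.16 + 10^-0.97)
   = 1 / (1 + 0.0069183 + 0.10715) = 1/1.1141 = 0.8976
[HCO3⁻] = α₁ × DIC = 0.8976 × 1.98 = 1.78 mmol/kg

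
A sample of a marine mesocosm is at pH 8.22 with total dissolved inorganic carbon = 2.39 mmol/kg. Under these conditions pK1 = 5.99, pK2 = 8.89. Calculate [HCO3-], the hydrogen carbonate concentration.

α₁ = 1 / (1 + [H⁺]/K1 + K2/[H⁺]) = 1 / (1 + 10^-2.23 + 10^-0.67)
   = 1 / (1 + 0.0058884 + 0.21380) = 1/1.2197 = 0.8199
[HCO3⁻] = α₁ × DIC = 0.8199 × 2.39 = 1.96 mmol/kg

[HCO3⁻] = 1.96 mmol/kg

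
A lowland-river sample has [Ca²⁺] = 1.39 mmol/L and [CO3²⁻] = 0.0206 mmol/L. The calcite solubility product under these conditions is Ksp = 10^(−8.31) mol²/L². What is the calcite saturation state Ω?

Ksp = 10^(−8.31) = 4.898×10^-9
Ω = [Ca²⁺][CO3²⁻]/Ksp = (1.39×10^-3)(0.0206×10^-3) / 4.898×10^-9 = 5.85

Ω = 5.85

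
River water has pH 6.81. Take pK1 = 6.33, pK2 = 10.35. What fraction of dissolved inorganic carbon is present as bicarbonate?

α₁ = 1 / (1 + [H⁺]/K1 + K2/[H⁺]) = 1 / (1 + 10^-0.48 + 10^-3.54)
   = 1 / (1 + 0.33113 + 0.00028840) = 1/1.3314 = 0.7511

α₁ = 0.751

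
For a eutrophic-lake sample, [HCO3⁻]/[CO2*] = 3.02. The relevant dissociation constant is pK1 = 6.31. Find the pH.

pH = 6.79

From K1 = [H⁺][HCO3⁻]/[CO2*]:  pH = pK1 + log₁₀([HCO3⁻]/[CO2*])
log₁₀(3.02) = +0.480
pH = 6.31 + (+0.480) = 6.79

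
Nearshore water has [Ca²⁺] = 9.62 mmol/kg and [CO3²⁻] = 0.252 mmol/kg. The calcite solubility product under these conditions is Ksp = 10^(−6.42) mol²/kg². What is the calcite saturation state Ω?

Ω = 6.38

Ksp = 10^(−6.42) = 3.802×10^-7
Ω = [Ca²⁺][CO3²⁻]/Ksp = (9.62×10^-3)(0.252×10^-3) / 3.802×10^-7 = 6.38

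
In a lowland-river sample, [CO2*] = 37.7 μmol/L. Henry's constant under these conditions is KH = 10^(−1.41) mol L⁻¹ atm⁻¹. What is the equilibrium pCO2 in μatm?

pCO2 = 969 μatm

KH = 10^(−1.41) = 3.890×10^-2 mol L⁻¹ atm⁻¹
pCO2 = [CO2*]/KH = 37.7×10^-6 / 3.890×10^-2 = 9.69×10^-4 atm = 969 μatm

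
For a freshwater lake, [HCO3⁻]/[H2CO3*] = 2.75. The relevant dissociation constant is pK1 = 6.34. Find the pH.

pH = 6.78

From K1 = [H⁺][HCO3⁻]/[H2CO3*]:  pH = pK1 + log₁₀([HCO3⁻]/[H2CO3*])
log₁₀(2.75) = +0.439
pH = 6.34 + (+0.439) = 6.78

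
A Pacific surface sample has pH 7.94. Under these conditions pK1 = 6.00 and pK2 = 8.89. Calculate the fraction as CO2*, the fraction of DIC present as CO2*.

α₀ = 1 / (1 + K1/[H⁺] + K1K2/[H⁺]²) = 1 / (1 + 10^+1.94 + 10^+0.99)
   = 1 / (1 + 87.096 + 9.7724) = 1/97.869 = 0.01022

α₀ = 0.0102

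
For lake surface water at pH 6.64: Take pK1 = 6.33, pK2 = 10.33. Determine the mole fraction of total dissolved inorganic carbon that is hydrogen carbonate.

α₁ = 1 / (1 + [H⁺]/K1 + K2/[H⁺]) = 1 / (1 + 10^-0.31 + 10^-3.69)
   = 1 / (1 + 0.48978 + 0.00020417) = 1/1.4900 = 0.6711

α₁ = 0.671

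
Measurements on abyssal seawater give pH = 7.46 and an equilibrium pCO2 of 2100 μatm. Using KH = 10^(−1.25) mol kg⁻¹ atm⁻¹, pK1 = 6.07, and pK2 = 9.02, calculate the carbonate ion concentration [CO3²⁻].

[CO2*] = KH · pCO2 = 10^(−1.25) × 2100×10^-6 = 1.181×10^-4 mol/kg
α₀ = 1/(1 + K1/[H⁺] + K1K2/[H⁺]²) = 1/(1 + 10^+1.39 + 10^-0.17) = 0.03813
DIC = [CO2*]/α₀ = 1.181×10^-4 / 0.03813 = 3.097 mmol/kg
[CO3²⁻] = α₂·DIC; α₂ = 0.02578, so [CO3²⁻] = 0.02578 × 3.097 = 0.0798 mmol/kg

[CO3²⁻] = 0.0798 mmol/kg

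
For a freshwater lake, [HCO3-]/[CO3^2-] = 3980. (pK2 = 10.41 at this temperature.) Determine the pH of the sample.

pH = 6.81

From K2 = [H⁺][CO3^2-]/[HCO3-]:  pH = pK2 − log₁₀([HCO3-]/[CO3^2-])
log₁₀(3980) = +3.600
pH = 10.41 − (+3.600) = 6.81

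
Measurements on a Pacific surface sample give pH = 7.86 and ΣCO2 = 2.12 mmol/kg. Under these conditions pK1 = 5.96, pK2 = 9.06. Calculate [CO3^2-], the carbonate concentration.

α₂ = 1 / (1 + [H⁺]/K2 + [H⁺]²/(K1K2)) = 1 / (1 + 10^+1.20 + 10^-0.70)
   = 1 / (1 + 15.849 + 0.19953) = 1/17.048 = 0.05866
[CO3²⁻] = α₂ × DIC = 0.05866 × 2.12 = 0.124 mmol/kg

[CO3²⁻] = 0.124 mmol/kg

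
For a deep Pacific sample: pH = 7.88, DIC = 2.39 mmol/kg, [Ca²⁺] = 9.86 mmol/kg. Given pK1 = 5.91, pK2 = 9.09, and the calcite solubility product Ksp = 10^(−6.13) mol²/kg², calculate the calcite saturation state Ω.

Ω = 1.83

α₂ = 1 / (1 + [H⁺]/K2 + [H⁺]²/(K1K2)) = 1 / (1 + 10^+1.21 + 10^-0.76)
   = 1 / (1 + 16.218 + 0.17378) = 1/17.392 = 0.05750
[CO3²⁻] = α₂ × DIC = 0.05750 × 2.39 = 0.1374 mmol/kg
Ksp = 10^(−6.13) = 7.413×10^-7
Ω = [Ca²⁺][CO3²⁻]/Ksp = (9.86×10^-3)(1.374×10^-4) / 7.413×10^-7 = 1.83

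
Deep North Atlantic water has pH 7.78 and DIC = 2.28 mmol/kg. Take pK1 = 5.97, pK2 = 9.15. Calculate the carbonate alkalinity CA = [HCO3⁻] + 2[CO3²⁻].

CA = 2.34 mmol/kg

CA = [HCO3⁻] + 2[CO3²⁻] = (α₁ + 2α₂)·DIC
At pH 7.78: [H⁺]/K1 = 10^-1.81 = 0.015488, K2/[H⁺] = 10^-1.37 = 0.042658
α₁ = 1/(1 + 0.015488 + 0.042658) = 1/1.0581 = 0.9450; α₂ = α₁·K2/[H⁺] = 0.04031
α₁ + 2α₂ = 1.0257
CA = 1.0257 × 2.28 = 2.34 mmol/kg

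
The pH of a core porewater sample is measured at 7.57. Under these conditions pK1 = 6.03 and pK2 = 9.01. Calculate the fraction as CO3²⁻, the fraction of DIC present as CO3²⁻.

α₂ = 1 / (1 + [H⁺]/K2 + [H⁺]²/(K1K2)) = 1 / (1 + 10^+1.44 + 10^-0.10)
   = 1 / (1 + 27.542 + 0.79433) = 1/29.337 = 0.03409

α₂ = 0.0341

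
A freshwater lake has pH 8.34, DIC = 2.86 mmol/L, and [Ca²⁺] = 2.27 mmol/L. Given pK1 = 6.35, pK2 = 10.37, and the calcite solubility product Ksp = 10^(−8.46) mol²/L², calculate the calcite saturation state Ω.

α₂ = 1 / (1 + [H⁺]/K2 + [H⁺]²/(K1K2)) = 1 / (1 + 10^+2.03 + 10^+0.04)
   = 1 / (1 + 107.15 + 1.0965) = 1/109.25 = 0.009153
[CO3²⁻] = α₂ × DIC = 0.009153 × 2.86 = 0.02618 mmol/L
Ksp = 10^(−8.46) = 3.467×10^-9
Ω = [Ca²⁺][CO3²⁻]/Ksp = (2.27×10^-3)(2.618×10^-5) / 3.467×10^-9 = 17.1

Ω = 17.1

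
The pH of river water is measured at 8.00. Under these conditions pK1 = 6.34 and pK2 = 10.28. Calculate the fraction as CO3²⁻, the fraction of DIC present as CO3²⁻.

α₂ = 1 / (1 + [H⁺]/K2 + [H⁺]²/(K1K2)) = 1 / (1 + 10^+2.28 + 10^+0.62)
   = 1 / (1 + 190.55 + 4.1687) = 1/195.71 = 0.005109

α₂ = 0.00511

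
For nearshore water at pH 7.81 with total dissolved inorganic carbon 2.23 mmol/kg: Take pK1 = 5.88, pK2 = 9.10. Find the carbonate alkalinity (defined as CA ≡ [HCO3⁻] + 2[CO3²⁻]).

CA = [HCO3⁻] + 2[CO3²⁻] = (α₁ + 2α₂)·DIC
At pH 7.81: [H⁺]/K1 = 10^-1.93 = 0.011749, K2/[H⁺] = 10^-1.29 = 0.051286
α₁ = 1/(1 + 0.011749 + 0.051286) = 1/1.0630 = 0.9407; α₂ = α₁·K2/[H⁺] = 0.04825
α₁ + 2α₂ = 1.0372
CA = 1.0372 × 2.23 = 2.31 mmol/kg

CA = 2.31 mmol/kg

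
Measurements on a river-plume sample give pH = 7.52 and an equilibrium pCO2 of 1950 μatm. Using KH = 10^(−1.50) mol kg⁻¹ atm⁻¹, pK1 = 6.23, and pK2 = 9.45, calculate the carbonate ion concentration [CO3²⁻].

[CO3²⁻] = 14.1 μmol/kg

[CO2*] = KH · pCO2 = 10^(−1.50) × 1950×10^-6 = 6.166×10^-5 mol/kg
α₀ = 1/(1 + K1/[H⁺] + K1K2/[H⁺]²) = 1/(1 + 10^+1.29 + 10^-0.64) = 0.04825
DIC = [CO2*]/α₀ = 6.166×10^-5 / 0.04825 = 1.278 mmol/kg
[CO3²⁻] = α₂·DIC; α₂ = 0.01105, so [CO3²⁻] = 0.01105 × 1.278 = 0.0141 mmol/kg = 14.1 μmol/kg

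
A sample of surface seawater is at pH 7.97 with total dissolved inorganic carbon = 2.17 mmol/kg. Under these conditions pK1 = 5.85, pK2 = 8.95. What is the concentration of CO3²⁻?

[CO3²⁻] = 0.204 mmol/kg

α₂ = 1 / (1 + [H⁺]/K2 + [H⁺]²/(K1K2)) = 1 / (1 + 10^+0.98 + 10^-1.14)
   = 1 / (1 + 9.5499 + 0.072444) = 1/10.622 = 0.09414
[CO3²⁻] = α₂ × DIC = 0.09414 × 2.17 = 0.204 mmol/kg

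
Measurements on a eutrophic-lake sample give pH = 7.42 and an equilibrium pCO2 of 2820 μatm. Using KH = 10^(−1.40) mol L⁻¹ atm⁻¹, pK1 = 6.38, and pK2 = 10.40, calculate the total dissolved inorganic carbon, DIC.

[CO2*] = KH · pCO2 = 10^(−1.40) × 2820×10^-6 = 1.123×10^-4 mol/L
α₀ = 1/(1 + K1/[H⁺] + K1K2/[H⁺]²) = 1/(1 + 10^+1.04 + 10^-1.94) = 0.08350
DIC = [CO2*]/α₀ = 1.123×10^-4 / 0.08350 = 1.34 mmol/L

DIC = 1.34 mmol/L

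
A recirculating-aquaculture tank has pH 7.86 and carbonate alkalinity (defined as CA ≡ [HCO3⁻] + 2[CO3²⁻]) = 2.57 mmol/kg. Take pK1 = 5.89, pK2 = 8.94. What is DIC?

DIC = 2.41 mmol/kg

CA = [HCO3⁻] + 2[CO3²⁻] = (α₁ + 2α₂)·DIC
At pH 7.86: [H⁺]/K1 = 10^-1.97 = 0.010715, K2/[H⁺] = 10^-1.08 = 0.083176
α₁ = 1/(1 + 0.010715 + 0.083176) = 1/1.0939 = 0.9142; α₂ = α₁·K2/[H⁺] = 0.07604
α₁ + 2α₂ = 1.0662
DIC = CA / (α₁ + 2α₂) = 2.57 / 1.0662 = 2.41 mmol/kg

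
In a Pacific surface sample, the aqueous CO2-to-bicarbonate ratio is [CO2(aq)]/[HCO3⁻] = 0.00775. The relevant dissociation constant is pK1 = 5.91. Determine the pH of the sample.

From K1 = [H⁺][HCO3⁻]/[CO2(aq)]:  pH = pK1 − log₁₀([CO2(aq)]/[HCO3⁻])
log₁₀(0.00775) = -2.111
pH = 5.91 − (-2.111) = 8.02

pH = 8.02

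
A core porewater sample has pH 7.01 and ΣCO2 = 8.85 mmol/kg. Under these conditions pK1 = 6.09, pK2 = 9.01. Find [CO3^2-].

[CO3²⁻] = 0.0783 mmol/kg

α₂ = 1 / (1 + [H⁺]/K2 + [H⁺]²/(K1K2)) = 1 / (1 + 10^+2.00 + 10^+1.08)
   = 1 / (1 + 100.00 + 12.023) = 1/113.02 = 0.008848
[CO3²⁻] = α₂ × DIC = 0.008848 × 8.85 = 0.0783 mmol/kg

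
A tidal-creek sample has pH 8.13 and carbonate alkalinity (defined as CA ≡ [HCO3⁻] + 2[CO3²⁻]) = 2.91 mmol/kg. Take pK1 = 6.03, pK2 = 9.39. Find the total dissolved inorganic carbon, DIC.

CA = [HCO3⁻] + 2[CO3²⁻] = (α₁ + 2α₂)·DIC
At pH 8.13: [H⁺]/K1 = 10^-2.10 = 0.0079433, K2/[H⁺] = 10^-1.26 = 0.054954
α₁ = 1/(1 + 0.0079433 + 0.054954) = 1/1.0629 = 0.9408; α₂ = α₁·K2/[H⁺] = 0.05170
α₁ + 2α₂ = 1.0442
DIC = CA / (α₁ + 2α₂) = 2.91 / 1.0442 = 2.79 mmol/kg

DIC = 2.79 mmol/kg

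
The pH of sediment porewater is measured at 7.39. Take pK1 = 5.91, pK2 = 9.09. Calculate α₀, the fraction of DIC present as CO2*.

α₀ = 0.0314

α₀ = 1 / (1 + K1/[H⁺] + K1K2/[H⁺]²) = 1 / (1 + 10^+1.48 + 10^-0.22)
   = 1 / (1 + 30.200 + 0.60256) = 1/31.802 = 0.03144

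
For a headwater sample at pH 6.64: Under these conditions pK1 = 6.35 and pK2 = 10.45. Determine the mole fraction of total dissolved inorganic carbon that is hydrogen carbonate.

α₁ = 0.661

α₁ = 1 / (1 + [H⁺]/K1 + K2/[H⁺]) = 1 / (1 + 10^-0.29 + 10^-3.81)
   = 1 / (1 + 0.51286 + 0.00015488) = 1/1.5130 = 0.6609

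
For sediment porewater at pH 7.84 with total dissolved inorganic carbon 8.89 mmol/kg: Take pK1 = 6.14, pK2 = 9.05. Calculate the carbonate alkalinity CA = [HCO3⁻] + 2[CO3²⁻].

CA = [HCO3⁻] + 2[CO3²⁻] = (α₁ + 2α₂)·DIC
At pH 7.84: [H⁺]/K1 = 10^-1.70 = 0.019953, K2/[H⁺] = 10^-1.21 = 0.061660
α₁ = 1/(1 + 0.019953 + 0.061660) = 1/1.0816 = 0.9245; α₂ = α₁·K2/[H⁺] = 0.05701
α₁ + 2α₂ = 1.0386
CA = 1.0386 × 8.89 = 9.23 mmol/kg

CA = 9.23 mmol/kg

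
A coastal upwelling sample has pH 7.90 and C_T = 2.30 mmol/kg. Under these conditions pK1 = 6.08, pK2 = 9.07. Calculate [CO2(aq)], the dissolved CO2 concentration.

[CO2*] = 0.0322 mmol/kg

α₀ = 1 / (1 + K1/[H⁺] + K1K2/[H⁺]²) = 1 / (1 + 10^+1.82 + 10^+0.65)
   = 1 / (1 + 66.069 + 4.4668) = 1/71.536 = 0.01398
[CO2*] = α₀ × DIC = 0.01398 × 2.30 = 0.0322 mmol/kg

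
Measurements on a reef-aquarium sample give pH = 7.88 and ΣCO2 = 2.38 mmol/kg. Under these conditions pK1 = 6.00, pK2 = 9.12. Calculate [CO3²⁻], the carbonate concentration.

[CO3²⁻] = 0.128 mmol/kg

α₂ = 1 / (1 + [H⁺]/K2 + [H⁺]²/(K1K2)) = 1 / (1 + 10^+1.24 + 10^-0.64)
   = 1 / (1 + 17.378 + 0.22909) = 1/18.607 = 0.05374
[CO3²⁻] = α₂ × DIC = 0.05374 × 2.38 = 0.128 mmol/kg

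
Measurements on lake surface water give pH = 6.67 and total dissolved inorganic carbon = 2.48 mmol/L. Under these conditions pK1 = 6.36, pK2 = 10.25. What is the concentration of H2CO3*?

[CO2*] = 0.815 mmol/L

α₀ = 1 / (1 + K1/[H⁺] + K1K2/[H⁺]²) = 1 / (1 + 10^+0.31 + 10^-3.27)
   = 1 / (1 + 2.0417 + 0.00053703) = 1/3.0423 = 0.3287
[CO2*] = α₀ × DIC = 0.3287 × 2.48 = 0.815 mmol/L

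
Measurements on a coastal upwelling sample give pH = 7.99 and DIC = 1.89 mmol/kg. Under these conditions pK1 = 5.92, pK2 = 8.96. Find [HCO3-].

[HCO3⁻] = 1.69 mmol/kg

α₁ = 1 / (1 + [H⁺]/K1 + K2/[H⁺]) = 1 / (1 + 10^-2.07 + 10^-0.97)
   = 1 / (1 + 0.0085114 + 0.10715) = 1/1.1157 = 0.8963
[HCO3⁻] = α₁ × DIC = 0.8963 × 1.89 = 1.69 mmol/kg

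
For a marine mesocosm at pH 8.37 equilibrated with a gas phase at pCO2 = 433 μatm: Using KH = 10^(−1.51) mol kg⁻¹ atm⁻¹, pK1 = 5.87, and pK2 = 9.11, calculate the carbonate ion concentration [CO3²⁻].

[CO2*] = KH · pCO2 = 10^(−1.51) × 433×10^-6 = 1.338×10^-5 mol/kg
α₀ = 1/(1 + K1/[H⁺] + K1K2/[H⁺]²) = 1/(1 + 10^+2.50 + 10^+1.76) = 0.002668
DIC = [CO2*]/α₀ = 1.338×10^-5 / 0.002668 = 5.015 mmol/kg
[CO3²⁻] = α₂·DIC; α₂ = 0.1535, so [CO3²⁻] = 0.1535 × 5.015 = 0.770 mmol/kg

[CO3²⁻] = 0.770 mmol/kg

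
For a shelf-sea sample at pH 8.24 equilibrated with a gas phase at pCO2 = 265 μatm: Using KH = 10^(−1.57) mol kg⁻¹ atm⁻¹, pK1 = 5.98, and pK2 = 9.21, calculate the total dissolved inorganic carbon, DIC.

DIC = 1.44 mmol/kg

[CO2*] = KH · pCO2 = 10^(−1.57) × 265×10^-6 = 7.133×10^-6 mol/kg
α₀ = 1/(1 + K1/[H⁺] + K1K2/[H⁺]²) = 1/(1 + 10^+2.26 + 10^+1.29) = 0.004939
DIC = [CO2*]/α₀ = 7.133×10^-6 / 0.004939 = 1.44 mmol/kg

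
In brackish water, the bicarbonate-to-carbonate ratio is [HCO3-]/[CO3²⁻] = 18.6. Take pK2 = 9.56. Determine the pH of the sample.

From K2 = [H⁺][CO3²⁻]/[HCO3-]:  pH = pK2 − log₁₀([HCO3-]/[CO3²⁻])
log₁₀(18.6) = +1.270
pH = 9.56 − (+1.270) = 8.29

pH = 8.29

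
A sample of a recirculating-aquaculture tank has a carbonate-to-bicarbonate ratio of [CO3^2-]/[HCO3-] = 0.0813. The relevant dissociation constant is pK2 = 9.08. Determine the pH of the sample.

pH = 7.99

From K2 = [H⁺][CO3^2-]/[HCO3-]:  pH = pK2 + log₁₀([CO3^2-]/[HCO3-])
log₁₀(0.0813) = -1.090
pH = 9.08 + (-1.090) = 7.99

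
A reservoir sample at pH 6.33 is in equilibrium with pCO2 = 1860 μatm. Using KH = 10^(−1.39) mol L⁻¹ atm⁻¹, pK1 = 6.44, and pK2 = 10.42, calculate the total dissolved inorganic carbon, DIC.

[CO2*] = KH · pCO2 = 10^(−1.39) × 1860×10^-6 = 7.577×10^-5 mol/L
α₀ = 1/(1 + K1/[H⁺] + K1K2/[H⁺]²) = 1/(1 + 10^-0.11 + 10^-4.20) = 0.5630
DIC = [CO2*]/α₀ = 7.577×10^-5 / 0.5630 = 0.135 mmol/L

DIC = 0.135 mmol/L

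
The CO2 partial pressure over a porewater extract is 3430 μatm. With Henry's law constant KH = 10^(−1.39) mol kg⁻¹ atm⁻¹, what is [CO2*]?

[CO2*] = 140 μmol/kg

KH = 10^(−1.39) = 4.074×10^-2 mol kg⁻¹ atm⁻¹
[CO2*] = KH · pCO2 = 4.074×10^-2 × 3430×10^-6 atm = 1.40×10^-4 mol/kg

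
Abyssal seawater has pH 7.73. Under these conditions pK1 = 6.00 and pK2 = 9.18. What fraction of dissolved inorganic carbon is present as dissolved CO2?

α₀ = 0.0177

α₀ = 1 / (1 + K1/[H⁺] + K1K2/[H⁺]²) = 1 / (1 + 10^+1.73 + 10^+0.28)
   = 1 / (1 + 53.703 + 1.9055) = 1/56.609 = 0.01767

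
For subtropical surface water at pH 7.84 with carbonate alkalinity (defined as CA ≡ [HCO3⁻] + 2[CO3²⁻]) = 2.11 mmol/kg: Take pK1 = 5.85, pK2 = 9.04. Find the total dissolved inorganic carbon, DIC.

CA = [HCO3⁻] + 2[CO3²⁻] = (α₁ + 2α₂)·DIC
At pH 7.84: [H⁺]/K1 = 10^-1.99 = 0.010233, K2/[H⁺] = 10^-1.20 = 0.063096
α₁ = 1/(1 + 0.010233 + 0.063096) = 1/1.0733 = 0.9317; α₂ = α₁·K2/[H⁺] = 0.05879
α₁ + 2α₂ = 1.0493
DIC = CA / (α₁ + 2α₂) = 2.11 / 1.0493 = 2.01 mmol/kg

DIC = 2.01 mmol/kg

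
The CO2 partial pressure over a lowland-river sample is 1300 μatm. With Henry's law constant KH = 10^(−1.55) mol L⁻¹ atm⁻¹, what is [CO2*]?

[CO2*] = 36.6 μmol/L

KH = 10^(−1.55) = 2.818×10^-2 mol L⁻¹ atm⁻¹
[CO2*] = KH · pCO2 = 2.818×10^-2 × 1300×10^-6 atm = 3.66×10^-5 mol/L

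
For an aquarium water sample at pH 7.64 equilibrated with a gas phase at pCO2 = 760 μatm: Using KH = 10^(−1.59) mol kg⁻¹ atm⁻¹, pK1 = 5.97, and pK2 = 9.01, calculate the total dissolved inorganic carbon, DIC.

DIC = 0.972 mmol/kg

[CO2*] = KH · pCO2 = 10^(−1.59) × 760×10^-6 = 1.954×10^-5 mol/kg
α₀ = 1/(1 + K1/[H⁺] + K1K2/[H⁺]²) = 1/(1 + 10^+1.67 + 10^+0.30) = 0.02009
DIC = [CO2*]/α₀ = 1.954×10^-5 / 0.02009 = 0.972 mmol/kg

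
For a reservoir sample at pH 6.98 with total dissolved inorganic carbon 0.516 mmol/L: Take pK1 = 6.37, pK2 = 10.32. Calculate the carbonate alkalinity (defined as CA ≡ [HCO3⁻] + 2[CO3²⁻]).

CA = [HCO3⁻] + 2[CO3²⁻] = (α₁ + 2α₂)·DIC
At pH 6.98: [H⁺]/K1 = 10^-0.61 = 0.24547, K2/[H⁺] = 10^-3.34 = 0.00045709
α₁ = 1/(1 + 0.24547 + 0.00045709) = 1/1.2459 = 0.8026; α₂ = α₁·K2/[H⁺] = 0.0003669
α₁ + 2α₂ = 0.8033
CA = 0.8033 × 0.516 = 0.415 mmol/L

CA = 0.415 mmol/L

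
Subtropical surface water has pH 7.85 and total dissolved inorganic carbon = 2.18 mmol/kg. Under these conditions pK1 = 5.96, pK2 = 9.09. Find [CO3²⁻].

α₂ = 1 / (1 + [H⁺]/K2 + [H⁺]²/(K1K2)) = 1 / (1 + 10^+1.24 + 10^-0.65)
   = 1 / (1 + 17.378 + 0.22387) = 1/18.602 = 0.05376
[CO3²⁻] = α₂ × DIC = 0.05376 × 2.18 = 0.117 mmol/kg

[CO3²⁻] = 0.117 mmol/kg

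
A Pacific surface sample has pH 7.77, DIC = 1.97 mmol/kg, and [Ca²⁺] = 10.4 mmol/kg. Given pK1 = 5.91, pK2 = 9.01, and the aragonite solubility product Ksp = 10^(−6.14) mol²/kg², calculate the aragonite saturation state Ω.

α₂ = 1 / (1 + [H⁺]/K2 + [H⁺]²/(K1K2)) = 1 / (1 + 10^+1.24 + 10^-0.62)
   = 1 / (1 + 17.378 + 0.23988) = 1/18.618 = 0.05371
[CO3²⁻] = α₂ × DIC = 0.05371 × 1.97 = 0.1058 mmol/kg
Ksp = 10^(−6.14) = 7.244×10^-7
Ω = [Ca²⁺][CO3²⁻]/Ksp = (10.4×10^-3)(1.058×10^-4) / 7.244×10^-7 = 1.52

Ω = 1.52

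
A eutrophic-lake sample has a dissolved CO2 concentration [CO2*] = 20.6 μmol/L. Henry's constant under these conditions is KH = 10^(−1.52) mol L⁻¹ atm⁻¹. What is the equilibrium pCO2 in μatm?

KH = 10^(−1.52) = 3.020×10^-2 mol L⁻¹ atm⁻¹
pCO2 = [CO2*]/KH = 20.6×10^-6 / 3.020×10^-2 = 6.82×10^-4 atm = 682 μatm

pCO2 = 682 μatm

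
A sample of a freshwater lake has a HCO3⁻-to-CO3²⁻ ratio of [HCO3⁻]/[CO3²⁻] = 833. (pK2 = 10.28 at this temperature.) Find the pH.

pH = 7.36

From K2 = [H⁺][CO3²⁻]/[HCO3⁻]:  pH = pK2 − log₁₀([HCO3⁻]/[CO3²⁻])
log₁₀(833) = +2.921
pH = 10.28 − (+2.921) = 7.36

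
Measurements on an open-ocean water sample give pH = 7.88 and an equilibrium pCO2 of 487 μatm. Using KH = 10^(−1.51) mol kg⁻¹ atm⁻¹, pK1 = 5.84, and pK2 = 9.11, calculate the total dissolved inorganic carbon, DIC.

[CO2*] = KH · pCO2 = 10^(−1.51) × 487×10^-6 = 1.505×10^-5 mol/kg
α₀ = 1/(1 + K1/[H⁺] + K1K2/[H⁺]²) = 1/(1 + 10^+2.04 + 10^+0.81) = 0.008539
DIC = [CO2*]/α₀ = 1.505×10^-5 / 0.008539 = 1.76 mmol/kg

DIC = 1.76 mmol/kg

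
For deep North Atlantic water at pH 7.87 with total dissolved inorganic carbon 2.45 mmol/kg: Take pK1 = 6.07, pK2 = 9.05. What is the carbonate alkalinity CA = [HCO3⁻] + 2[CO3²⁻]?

CA = [HCO3⁻] + 2[CO3²⁻] = (α₁ + 2α₂)·DIC
At pH 7.87: [H⁺]/K1 = 10^-1.80 = 0.015849, K2/[H⁺] = 10^-1.18 = 0.066069
α₁ = 1/(1 + 0.015849 + 0.066069) = 1/1.0819 = 0.9243; α₂ = α₁·K2/[H⁺] = 0.06107
α₁ + 2α₂ = 1.0464
CA = 1.0464 × 2.45 = 2.56 mmol/kg

CA = 2.56 mmol/kg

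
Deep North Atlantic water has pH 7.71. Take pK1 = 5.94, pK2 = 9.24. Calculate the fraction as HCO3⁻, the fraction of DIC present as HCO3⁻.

α₁ = 1 / (1 + [H⁺]/K1 + K2/[H⁺]) = 1 / (1 + 10^-1.77 + 10^-1.53)
   = 1 / (1 + 0.016982 + 0.029512) = 1/1.0465 = 0.9556

α₁ = 0.956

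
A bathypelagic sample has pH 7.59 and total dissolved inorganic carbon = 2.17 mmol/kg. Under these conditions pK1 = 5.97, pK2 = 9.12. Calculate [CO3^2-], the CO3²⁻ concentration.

[CO3²⁻] = 0.0608 mmol/kg

α₂ = 1 / (1 + [H⁺]/K2 + [H⁺]²/(K1K2)) = 1 / (1 + 10^+1.53 + 10^-0.09)
   = 1 / (1 + 33.884 + 0.81283) = 1/35.697 = 0.02801
[CO3²⁻] = α₂ × DIC = 0.02801 × 2.17 = 0.0608 mmol/kg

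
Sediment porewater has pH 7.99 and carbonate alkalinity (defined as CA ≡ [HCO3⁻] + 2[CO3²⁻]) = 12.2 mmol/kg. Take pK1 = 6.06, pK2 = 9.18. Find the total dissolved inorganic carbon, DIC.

DIC = 11.6 mmol/kg

CA = [HCO3⁻] + 2[CO3²⁻] = (α₁ + 2α₂)·DIC
At pH 7.99: [H⁺]/K1 = 10^-1.93 = 0.011749, K2/[H⁺] = 10^-1.19 = 0.064565
α₁ = 1/(1 + 0.011749 + 0.064565) = 1/1.0763 = 0.9291; α₂ = α₁·K2/[H⁺] = 0.05999
α₁ + 2α₂ = 1.0491
DIC = CA / (α₁ + 2α₂) = 12.2 / 1.0491 = 11.6 mmol/kg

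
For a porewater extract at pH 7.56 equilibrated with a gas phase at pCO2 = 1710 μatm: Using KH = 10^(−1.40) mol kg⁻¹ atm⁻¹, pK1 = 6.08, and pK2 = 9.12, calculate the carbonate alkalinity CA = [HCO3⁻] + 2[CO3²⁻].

CA = 2.17 mmol/kg

[CO2*] = KH · pCO2 = 10^(−1.40) × 1710×10^-6 = 6.808×10^-5 mol/kg
α₀ = 1/(1 + K1/[H⁺] + K1K2/[H⁺]²) = 1/(1 + 10^+1.48 + 10^-0.08) = 0.03122
DIC = [CO2*]/α₀ = 6.808×10^-5 / 0.03122 = 2.181 mmol/kg
CA = (α₁ + 2α₂)·DIC = (0.9428 + 2×0.02597) × 2.181 = 2.17 mmol/kg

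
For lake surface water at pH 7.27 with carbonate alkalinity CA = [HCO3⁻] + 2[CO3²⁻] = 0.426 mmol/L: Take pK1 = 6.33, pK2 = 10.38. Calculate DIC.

CA = [HCO3⁻] + 2[CO3²⁻] = (α₁ + 2α₂)·DIC
At pH 7.27: [H⁺]/K1 = 10^-0.94 = 0.11482, K2/[H⁺] = 10^-3.11 = 0.00077625
α₁ = 1/(1 + 0.11482 + 0.00077625) = 1/1.1156 = 0.8964; α₂ = α₁·K2/[H⁺] = 0.0006958
α₁ + 2α₂ = 0.8978
DIC = CA / (α₁ + 2α₂) = 0.426 / 0.8978 = 0.475 mmol/L

DIC = 0.475 mmol/L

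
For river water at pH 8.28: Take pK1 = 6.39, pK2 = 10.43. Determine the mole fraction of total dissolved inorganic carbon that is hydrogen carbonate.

α₁ = 1 / (1 + [H⁺]/K1 + K2/[H⁺]) = 1 / (1 + 10^-1.89 + 10^-2.15)
   = 1 / (1 + 0.012882 + 0.0070795) = 1/1.0200 = 0.9804

α₁ = 0.980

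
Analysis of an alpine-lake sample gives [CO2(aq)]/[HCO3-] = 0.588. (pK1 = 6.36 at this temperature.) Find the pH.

From K1 = [H⁺][HCO3-]/[CO2(aq)]:  pH = pK1 − log₁₀([CO2(aq)]/[HCO3-])
log₁₀(0.588) = -0.231
pH = 6.36 − (-0.231) = 6.59

pH = 6.59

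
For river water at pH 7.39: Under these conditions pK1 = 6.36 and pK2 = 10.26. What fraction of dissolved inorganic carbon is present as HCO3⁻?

α₁ = 1 / (1 + [H⁺]/K1 + K2/[H⁺]) = 1 / (1 + 10^-1.03 + 10^-2.87)
   = 1 / (1 + 0.093325 + 0.0013490) = 1/1.0947 = 0.9135

α₁ = 0.914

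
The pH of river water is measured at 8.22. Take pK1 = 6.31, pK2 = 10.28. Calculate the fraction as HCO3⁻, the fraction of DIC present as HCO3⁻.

α₁ = 1 / (1 + [H⁺]/K1 + K2/[H⁺]) = 1 / (1 + 10^-1.91 + 10^-2.06)
   = 1 / (1 + 0.012303 + 0.0087096) = 1/1.0210 = 0.9794

α₁ = 0.979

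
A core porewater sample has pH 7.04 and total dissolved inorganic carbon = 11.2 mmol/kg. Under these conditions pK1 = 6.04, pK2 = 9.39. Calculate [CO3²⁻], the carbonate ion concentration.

α₂ = 1 / (1 + [H⁺]/K2 + [H⁺]²/(K1K2)) = 1 / (1 + 10^+2.35 + 10^+1.35)
   = 1 / (1 + 223.87 + 22.387) = 1/247.26 = 0.004044
[CO3²⁻] = α₂ × DIC = 0.004044 × 11.2 = 0.0453 mmol/kg

[CO3²⁻] = 0.0453 mmol/kg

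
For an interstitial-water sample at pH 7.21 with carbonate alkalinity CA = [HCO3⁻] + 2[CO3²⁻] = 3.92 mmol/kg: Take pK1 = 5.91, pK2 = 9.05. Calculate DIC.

DIC = 4.06 mmol/kg

CA = [HCO3⁻] + 2[CO3²⁻] = (α₁ + 2α₂)·DIC
At pH 7.21: [H⁺]/K1 = 10^-1.30 = 0.050119, K2/[H⁺] = 10^-1.84 = 0.014454
α₁ = 1/(1 + 0.050119 + 0.014454) = 1/1.0646 = 0.9393; α₂ = α₁·K2/[H⁺] = 0.01358
α₁ + 2α₂ = 0.9665
DIC = CA / (α₁ + 2α₂) = 3.92 / 0.9665 = 4.06 mmol/kg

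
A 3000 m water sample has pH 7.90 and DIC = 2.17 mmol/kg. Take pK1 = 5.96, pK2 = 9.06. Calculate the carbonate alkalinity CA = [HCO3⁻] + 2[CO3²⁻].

CA = [HCO3⁻] + 2[CO3²⁻] = (α₁ + 2α₂)·DIC
At pH 7.90: [H⁺]/K1 = 10^-1.94 = 0.011482, K2/[H⁺] = 10^-1.16 = 0.069183
α₁ = 1/(1 + 0.011482 + 0.069183) = 1/1.0807 = 0.9254; α₂ = α₁·K2/[H⁺] = 0.06402
α₁ + 2α₂ = 1.0534
CA = 1.0534 × 2.17 = 2.29 mmol/kg

CA = 2.29 mmol/kg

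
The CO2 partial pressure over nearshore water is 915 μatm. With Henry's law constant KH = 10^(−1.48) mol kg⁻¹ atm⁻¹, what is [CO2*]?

[CO2*] = 30.3 μmol/kg

KH = 10^(−1.48) = 3.311×10^-2 mol kg⁻¹ atm⁻¹
[CO2*] = KH · pCO2 = 3.311×10^-2 × 915×10^-6 atm = 3.03×10^-5 mol/kg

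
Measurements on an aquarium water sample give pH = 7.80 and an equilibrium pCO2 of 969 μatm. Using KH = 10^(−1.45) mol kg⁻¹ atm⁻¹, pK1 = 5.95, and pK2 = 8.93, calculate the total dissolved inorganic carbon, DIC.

DIC = 2.65 mmol/kg

[CO2*] = KH · pCO2 = 10^(−1.45) × 969×10^-6 = 3.438×10^-5 mol/kg
α₀ = 1/(1 + K1/[H⁺] + K1K2/[H⁺]²) = 1/(1 + 10^+1.85 + 10^+0.72) = 0.01298
DIC = [CO2*]/α₀ = 3.438×10^-5 / 0.01298 = 2.65 mmol/kg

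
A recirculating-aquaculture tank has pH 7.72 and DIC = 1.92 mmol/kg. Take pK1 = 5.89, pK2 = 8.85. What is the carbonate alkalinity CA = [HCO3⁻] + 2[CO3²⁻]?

CA = 2.02 mmol/kg

CA = [HCO3⁻] + 2[CO3²⁻] = (α₁ + 2α₂)·DIC
At pH 7.72: [H⁺]/K1 = 10^-1.83 = 0.014791, K2/[H⁺] = 10^-1.13 = 0.074131
α₁ = 1/(1 + 0.014791 + 0.074131) = 1/1.0889 = 0.9183; α₂ = α₁·K2/[H⁺] = 0.06808
α₁ + 2α₂ = 1.0545
CA = 1.0545 × 1.92 = 2.02 mmol/kg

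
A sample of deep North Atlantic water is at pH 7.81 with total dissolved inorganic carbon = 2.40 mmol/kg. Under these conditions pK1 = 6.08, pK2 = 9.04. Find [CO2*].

α₀ = 1 / (1 + K1/[H⁺] + K1K2/[H⁺]²) = 1 / (1 + 10^+1.73 + 10^+0.50)
   = 1 / (1 + 53.703 + 3.1623) = 1/57.865 = 0.01728
[CO2*] = α₀ × DIC = 0.01728 × 2.40 = 0.0415 mmol/kg

[CO2*] = 0.0415 mmol/kg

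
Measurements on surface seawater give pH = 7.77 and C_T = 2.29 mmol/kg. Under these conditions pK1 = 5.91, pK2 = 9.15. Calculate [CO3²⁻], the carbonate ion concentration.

[CO3²⁻] = 0.0904 mmol/kg

α₂ = 1 / (1 + [H⁺]/K2 + [H⁺]²/(K1K2)) = 1 / (1 + 10^+1.38 + 10^-0.48)
   = 1 / (1 + 23.988 + 0.33113) = 1/25.319 = 0.03950
[CO3²⁻] = α₂ × DIC = 0.03950 × 2.29 = 0.0904 mmol/kg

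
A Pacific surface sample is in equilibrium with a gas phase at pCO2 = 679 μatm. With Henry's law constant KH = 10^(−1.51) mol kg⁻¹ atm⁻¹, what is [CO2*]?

KH = 10^(−1.51) = 3.090×10^-2 mol kg⁻¹ atm⁻¹
[CO2*] = KH · pCO2 = 3.090×10^-2 × 679×10^-6 atm = 2.10×10^-5 mol/kg

[CO2*] = 21.0 μmol/kg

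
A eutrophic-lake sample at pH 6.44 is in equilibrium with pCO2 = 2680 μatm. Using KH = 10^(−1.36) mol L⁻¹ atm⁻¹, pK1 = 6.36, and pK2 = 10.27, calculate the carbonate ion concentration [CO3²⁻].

[CO3²⁻] = 0.0208 μmol/L

[CO2*] = KH · pCO2 = 10^(−1.36) × 2680×10^-6 = 1.170×10^-4 mol/L
α₀ = 1/(1 + K1/[H⁺] + K1K2/[H⁺]²) = 1/(1 + 10^+0.08 + 10^-3.75) = 0.4540
DIC = [CO2*]/α₀ = 1.170×10^-4 / 0.4540 = 0.2577 mmol/L
[CO3²⁻] = α₂·DIC; α₂ = 8.074×10^-5, so [CO3²⁻] = 8.074×10^-5 × 0.2577 = 2.08×10^-5 mmol/L = 0.0208 μmol/L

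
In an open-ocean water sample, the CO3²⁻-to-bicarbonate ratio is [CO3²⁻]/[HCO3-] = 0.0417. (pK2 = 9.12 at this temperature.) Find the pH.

From K2 = [H⁺][CO3²⁻]/[HCO3-]:  pH = pK2 + log₁₀([CO3²⁻]/[HCO3-])
log₁₀(0.0417) = -1.380
pH = 9.12 + (-1.380) = 7.74

pH = 7.74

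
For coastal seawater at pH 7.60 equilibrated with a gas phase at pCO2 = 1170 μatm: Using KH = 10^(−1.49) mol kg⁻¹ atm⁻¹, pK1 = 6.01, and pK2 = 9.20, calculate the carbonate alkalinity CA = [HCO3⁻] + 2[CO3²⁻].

CA = 1.55 mmol/kg

[CO2*] = KH · pCO2 = 10^(−1.49) × 1170×10^-6 = 3.786×10^-5 mol/kg
α₀ = 1/(1 + K1/[H⁺] + K1K2/[H⁺]²) = 1/(1 + 10^+1.59 + 10^-0.01) = 0.02446
DIC = [CO2*]/α₀ = 3.786×10^-5 / 0.02446 = 1.548 mmol/kg
CA = (α₁ + 2α₂)·DIC = (0.9516 + 2×0.02390) × 1.548 = 1.55 mmol/kg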